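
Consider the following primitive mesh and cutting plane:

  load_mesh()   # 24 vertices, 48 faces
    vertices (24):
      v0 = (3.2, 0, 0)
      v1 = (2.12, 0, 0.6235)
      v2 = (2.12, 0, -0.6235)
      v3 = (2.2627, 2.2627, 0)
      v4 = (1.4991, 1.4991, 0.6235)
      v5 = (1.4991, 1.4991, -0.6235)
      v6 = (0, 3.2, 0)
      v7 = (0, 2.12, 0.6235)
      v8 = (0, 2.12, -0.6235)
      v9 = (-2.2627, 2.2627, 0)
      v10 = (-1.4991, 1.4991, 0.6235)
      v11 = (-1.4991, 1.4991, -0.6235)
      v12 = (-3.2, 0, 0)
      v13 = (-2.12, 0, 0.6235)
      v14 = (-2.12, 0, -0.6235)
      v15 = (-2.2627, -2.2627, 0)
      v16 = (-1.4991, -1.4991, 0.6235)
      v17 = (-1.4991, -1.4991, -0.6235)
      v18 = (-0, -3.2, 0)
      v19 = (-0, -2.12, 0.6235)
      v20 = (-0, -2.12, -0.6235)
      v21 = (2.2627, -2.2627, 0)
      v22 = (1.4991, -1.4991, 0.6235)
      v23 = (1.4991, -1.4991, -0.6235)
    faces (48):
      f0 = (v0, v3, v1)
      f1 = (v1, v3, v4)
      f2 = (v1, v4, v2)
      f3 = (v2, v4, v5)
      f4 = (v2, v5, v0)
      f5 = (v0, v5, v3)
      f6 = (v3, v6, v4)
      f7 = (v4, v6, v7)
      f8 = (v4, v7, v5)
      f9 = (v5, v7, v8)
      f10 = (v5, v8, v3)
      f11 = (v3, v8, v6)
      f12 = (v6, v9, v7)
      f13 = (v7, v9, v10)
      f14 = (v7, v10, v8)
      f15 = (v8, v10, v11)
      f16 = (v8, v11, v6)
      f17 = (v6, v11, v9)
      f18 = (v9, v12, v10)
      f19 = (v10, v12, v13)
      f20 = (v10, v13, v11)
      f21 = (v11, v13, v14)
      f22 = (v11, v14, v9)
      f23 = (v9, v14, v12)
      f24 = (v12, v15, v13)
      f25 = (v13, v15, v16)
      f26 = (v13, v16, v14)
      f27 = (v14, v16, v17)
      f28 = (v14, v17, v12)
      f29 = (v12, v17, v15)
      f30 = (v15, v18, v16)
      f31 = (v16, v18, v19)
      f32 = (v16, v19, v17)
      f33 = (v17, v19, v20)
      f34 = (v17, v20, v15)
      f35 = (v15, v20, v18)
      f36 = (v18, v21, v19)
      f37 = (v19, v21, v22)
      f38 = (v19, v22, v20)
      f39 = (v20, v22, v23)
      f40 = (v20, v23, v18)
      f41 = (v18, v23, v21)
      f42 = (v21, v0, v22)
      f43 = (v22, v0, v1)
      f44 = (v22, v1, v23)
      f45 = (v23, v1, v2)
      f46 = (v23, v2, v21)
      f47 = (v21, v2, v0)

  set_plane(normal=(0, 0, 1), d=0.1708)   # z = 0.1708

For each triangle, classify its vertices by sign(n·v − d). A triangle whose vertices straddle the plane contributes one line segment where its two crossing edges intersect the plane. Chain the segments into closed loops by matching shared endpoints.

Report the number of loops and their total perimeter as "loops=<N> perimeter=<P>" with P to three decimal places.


Straddling triangles (32 of 48):
  (v0,v3,v1) [--+] → (2.22361, 1.64286, 0.1708)–(2.90415, 0, 0.1708)  len=1.7782
  (v1,v3,v4) [+-+] → (2.22361, 1.64286, 0.1708)–(2.05352, 2.05352, 0.1708)  len=0.4445
  (v1,v4,v2) [++-] → (1.72451, 0.95488, 0.1708)–(2.12, 0, 0.1708)  len=1.0335
  (v2,v4,v5) [-+-] → (1.72451, 0.95488, 0.1708)–(1.4991, 1.4991, 0.1708)  len=0.5891
  (v3,v6,v4) [--+] → (0.41066, 2.73406, 0.1708)–(2.05352, 2.05352, 0.1708)  len=1.7782
  (v4,v6,v7) [+-+] → (0.41066, 2.73406, 0.1708)–(0, 2.90415, 0.1708)  len=0.4445
  (v4,v7,v5) [++-] → (0.54422, 1.89459, 0.1708)–(1.4991, 1.4991, 0.1708)  len=1.0335
  (v5,v7,v8) [-+-] → (0.54422, 1.89459, 0.1708)–(0, 2.12, 0.1708)  len=0.5891
  (v6,v9,v7) [--+] → (-1.64286, 2.22361, 0.1708)–(0, 2.90415, 0.1708)  len=1.7782
  (v7,v9,v10) [+-+] → (-1.64286, 2.22361, 0.1708)–(-2.05352, 2.05352, 0.1708)  len=0.4445
  (v7,v10,v8) [++-] → (-0.95488, 1.72451, 0.1708)–(0, 2.12, 0.1708)  len=1.0335
  (v8,v10,v11) [-+-] → (-0.95488, 1.72451, 0.1708)–(-1.4991, 1.4991, 0.1708)  len=0.5891
  (v9,v12,v10) [--+] → (-2.73406, 0.41066, 0.1708)–(-2.05352, 2.05352, 0.1708)  len=1.7782
  (v10,v12,v13) [+-+] → (-2.73406, 0.41066, 0.1708)–(-2.90415, 0, 0.1708)  len=0.4445
  (v10,v13,v11) [++-] → (-1.89459, 0.54422, 0.1708)–(-1.4991, 1.4991, 0.1708)  len=1.0335
  (v11,v13,v14) [-+-] → (-1.89459, 0.54422, 0.1708)–(-2.12, 0, 0.1708)  len=0.5891
  (v12,v15,v13) [--+] → (-2.22361, -1.64286, 0.1708)–(-2.90415, 0, 0.1708)  len=1.7782
  (v13,v15,v16) [+-+] → (-2.22361, -1.64286, 0.1708)–(-2.05352, -2.05352, 0.1708)  len=0.4445
  (v13,v16,v14) [++-] → (-1.72451, -0.95488, 0.1708)–(-2.12, 0, 0.1708)  len=1.0335
  (v14,v16,v17) [-+-] → (-1.72451, -0.95488, 0.1708)–(-1.4991, -1.4991, 0.1708)  len=0.5891
  (v15,v18,v16) [--+] → (-0.41066, -2.73406, 0.1708)–(-2.05352, -2.05352, 0.1708)  len=1.7782
  (v16,v18,v19) [+-+] → (-0.41066, -2.73406, 0.1708)–(0, -2.90415, 0.1708)  len=0.4445
  (v16,v19,v17) [++-] → (-0.54422, -1.89459, 0.1708)–(-1.4991, -1.4991, 0.1708)  len=1.0335
  (v17,v19,v20) [-+-] → (-0.54422, -1.89459, 0.1708)–(0, -2.12, 0.1708)  len=0.5891
  (v18,v21,v19) [--+] → (1.64286, -2.22361, 0.1708)–(0, -2.90415, 0.1708)  len=1.7782
  (v19,v21,v22) [+-+] → (1.64286, -2.22361, 0.1708)–(2.05352, -2.05352, 0.1708)  len=0.4445
  (v19,v22,v20) [++-] → (0.95488, -1.72451, 0.1708)–(0, -2.12, 0.1708)  len=1.0335
  (v20,v22,v23) [-+-] → (0.95488, -1.72451, 0.1708)–(1.4991, -1.4991, 0.1708)  len=0.5891
  (v21,v0,v22) [--+] → (2.73406, -0.41066, 0.1708)–(2.05352, -2.05352, 0.1708)  len=1.7782
  (v22,v0,v1) [+-+] → (2.73406, -0.41066, 0.1708)–(2.90415, 0, 0.1708)  len=0.4445
  (v22,v1,v23) [++-] → (1.89459, -0.54422, 0.1708)–(1.4991, -1.4991, 0.1708)  len=1.0335
  (v23,v1,v2) [-+-] → (1.89459, -0.54422, 0.1708)–(2.12, 0, 0.1708)  len=0.5891

Chained into 2 loop(s):
  loop 1: 16 segments, perimeter = 17.7818
  loop 2: 16 segments, perimeter = 12.9808
Total perimeter = 30.763

loops=2 perimeter=30.763


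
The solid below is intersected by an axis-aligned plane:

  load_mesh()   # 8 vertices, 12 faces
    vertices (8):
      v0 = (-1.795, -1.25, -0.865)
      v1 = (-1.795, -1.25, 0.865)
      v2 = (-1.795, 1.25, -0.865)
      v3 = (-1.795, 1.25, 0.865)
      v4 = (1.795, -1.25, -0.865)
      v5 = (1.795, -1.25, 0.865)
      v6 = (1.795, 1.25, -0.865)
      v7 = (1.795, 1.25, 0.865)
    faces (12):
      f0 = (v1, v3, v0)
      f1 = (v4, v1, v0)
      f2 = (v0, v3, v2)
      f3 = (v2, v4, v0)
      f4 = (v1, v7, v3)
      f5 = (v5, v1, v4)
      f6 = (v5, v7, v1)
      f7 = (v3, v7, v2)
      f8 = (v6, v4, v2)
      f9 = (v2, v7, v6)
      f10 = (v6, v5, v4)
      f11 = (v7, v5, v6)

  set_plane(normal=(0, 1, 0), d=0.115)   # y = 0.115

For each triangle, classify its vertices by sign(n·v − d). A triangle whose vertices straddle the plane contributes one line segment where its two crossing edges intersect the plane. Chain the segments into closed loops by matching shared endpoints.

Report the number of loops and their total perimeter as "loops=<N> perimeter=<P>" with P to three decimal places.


Straddling triangles (8 of 12):
  (v1,v3,v0) [-+-] → (-1.795, 0.115, 0.865)–(-1.795, 0.115, 0.07958)  len=0.7854
  (v0,v3,v2) [-++] → (-1.795, 0.115, 0.07958)–(-1.795, 0.115, -0.865)  len=0.9446
  (v2,v4,v0) [+--] → (-0.16514, 0.115, -0.865)–(-1.795, 0.115, -0.865)  len=1.6299
  (v1,v7,v3) [-++] → (0.16514, 0.115, 0.865)–(-1.795, 0.115, 0.865)  len=1.9601
  (v5,v7,v1) [-+-] → (1.795, 0.115, 0.865)–(0.16514, 0.115, 0.865)  len=1.6299
  (v6,v4,v2) [+-+] → (1.795, 0.115, -0.865)–(-0.16514, 0.115, -0.865)  len=1.9601
  (v6,v5,v4) [+--] → (1.795, 0.115, -0.07958)–(1.795, 0.115, -0.865)  len=0.7854
  (v7,v5,v6) [+-+] → (1.795, 0.115, 0.865)–(1.795, 0.115, -0.07958)  len=0.9446

Chained into 1 loop(s):
  loop 1: 8 segments, perimeter = 10.6400
Total perimeter = 10.640

loops=1 perimeter=10.640


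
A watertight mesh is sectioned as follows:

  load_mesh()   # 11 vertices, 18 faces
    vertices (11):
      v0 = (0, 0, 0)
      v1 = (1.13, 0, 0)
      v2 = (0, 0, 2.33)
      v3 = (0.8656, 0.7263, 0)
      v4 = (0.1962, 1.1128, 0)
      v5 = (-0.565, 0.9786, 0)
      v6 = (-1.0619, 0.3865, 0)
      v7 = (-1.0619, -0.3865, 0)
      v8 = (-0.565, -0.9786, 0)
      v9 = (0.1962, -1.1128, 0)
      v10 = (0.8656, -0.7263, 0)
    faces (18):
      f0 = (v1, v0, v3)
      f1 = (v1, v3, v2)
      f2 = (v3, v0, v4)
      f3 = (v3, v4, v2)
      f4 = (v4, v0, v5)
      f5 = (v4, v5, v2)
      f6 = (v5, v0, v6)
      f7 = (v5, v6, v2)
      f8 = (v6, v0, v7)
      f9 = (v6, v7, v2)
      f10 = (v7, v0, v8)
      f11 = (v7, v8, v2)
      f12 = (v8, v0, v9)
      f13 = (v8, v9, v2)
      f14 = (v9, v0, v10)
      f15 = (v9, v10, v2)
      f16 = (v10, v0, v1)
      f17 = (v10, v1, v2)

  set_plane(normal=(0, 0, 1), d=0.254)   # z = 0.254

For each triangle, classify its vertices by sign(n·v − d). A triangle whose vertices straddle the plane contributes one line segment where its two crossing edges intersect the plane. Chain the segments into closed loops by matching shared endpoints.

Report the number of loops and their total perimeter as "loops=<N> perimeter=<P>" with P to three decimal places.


loops=1 perimeter=6.198

Straddling triangles (9 of 18):
  (v1,v3,v2) [--+] → (0.771238, 0.647124, 0.254)–(1.00682, 0, 0.254)  len=0.6887
  (v3,v4,v2) [--+] → (0.174812, 0.99149, 0.254)–(0.771238, 0.647124, 0.254)  len=0.6887
  (v4,v5,v2) [--+] → (-0.503408, 0.87192, 0.254)–(0.174812, 0.99149, 0.254)  len=0.6887
  (v5,v6,v2) [--+] → (-0.946139, 0.344367, 0.254)–(-0.503408, 0.87192, 0.254)  len=0.6887
  (v6,v7,v2) [--+] → (-0.946139, -0.344367, 0.254)–(-0.946139, 0.344367, 0.254)  len=0.6887
  (v7,v8,v2) [--+] → (-0.503408, -0.87192, 0.254)–(-0.946139, -0.344367, 0.254)  len=0.6887
  (v8,v9,v2) [--+] → (0.174812, -0.99149, 0.254)–(-0.503408, -0.87192, 0.254)  len=0.6887
  (v9,v10,v2) [--+] → (0.771238, -0.647124, 0.254)–(0.174812, -0.99149, 0.254)  len=0.6887
  (v10,v1,v2) [--+] → (1.00682, 0, 0.254)–(0.771238, -0.647124, 0.254)  len=0.6887

Chained into 1 loop(s):
  loop 1: 9 segments, perimeter = 6.1983
Total perimeter = 6.198


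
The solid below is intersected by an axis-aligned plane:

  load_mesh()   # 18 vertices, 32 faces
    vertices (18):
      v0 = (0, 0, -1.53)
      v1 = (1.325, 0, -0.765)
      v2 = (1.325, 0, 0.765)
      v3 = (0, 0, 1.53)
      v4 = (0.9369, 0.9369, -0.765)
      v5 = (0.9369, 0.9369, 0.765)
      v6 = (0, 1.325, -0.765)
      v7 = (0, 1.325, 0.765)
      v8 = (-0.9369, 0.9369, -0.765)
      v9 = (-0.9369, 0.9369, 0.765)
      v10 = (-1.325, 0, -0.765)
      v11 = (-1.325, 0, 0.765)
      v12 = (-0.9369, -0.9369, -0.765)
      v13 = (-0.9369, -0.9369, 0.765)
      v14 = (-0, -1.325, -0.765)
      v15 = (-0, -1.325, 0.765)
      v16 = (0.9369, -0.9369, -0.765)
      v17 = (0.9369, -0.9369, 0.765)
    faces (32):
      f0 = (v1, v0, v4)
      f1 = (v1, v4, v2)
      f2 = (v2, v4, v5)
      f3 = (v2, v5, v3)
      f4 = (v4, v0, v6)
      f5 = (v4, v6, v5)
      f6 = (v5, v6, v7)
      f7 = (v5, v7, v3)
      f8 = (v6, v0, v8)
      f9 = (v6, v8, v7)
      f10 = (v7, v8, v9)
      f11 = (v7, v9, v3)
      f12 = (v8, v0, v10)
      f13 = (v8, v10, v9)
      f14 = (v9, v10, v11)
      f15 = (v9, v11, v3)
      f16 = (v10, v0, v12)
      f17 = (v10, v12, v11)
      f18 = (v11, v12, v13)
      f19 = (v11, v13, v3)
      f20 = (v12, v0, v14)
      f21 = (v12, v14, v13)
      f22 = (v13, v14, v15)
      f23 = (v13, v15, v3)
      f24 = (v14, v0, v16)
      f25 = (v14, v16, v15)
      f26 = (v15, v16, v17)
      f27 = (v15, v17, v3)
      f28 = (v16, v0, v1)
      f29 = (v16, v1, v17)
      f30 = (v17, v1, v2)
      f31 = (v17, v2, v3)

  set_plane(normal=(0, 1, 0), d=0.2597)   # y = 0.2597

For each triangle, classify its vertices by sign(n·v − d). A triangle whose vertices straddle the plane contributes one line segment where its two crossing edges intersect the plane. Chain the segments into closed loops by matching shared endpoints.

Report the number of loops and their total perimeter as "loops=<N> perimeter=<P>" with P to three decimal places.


loops=1 perimeter=8.552

Straddling triangles (12 of 32):
  (v1,v0,v4) [--+] → (0.2597, 0.2597, -1.31795)–(1.21742, 0.2597, -0.765)  len=1.1059
  (v1,v4,v2) [-+-] → (1.21742, 0.2597, -0.765)–(1.21742, 0.2597, 0.340898)  len=1.1059
  (v2,v4,v5) [-++] → (1.21742, 0.2597, 0.340898)–(1.21742, 0.2597, 0.765)  len=0.4241
  (v2,v5,v3) [-+-] → (1.21742, 0.2597, 0.765)–(0.2597, 0.2597, 1.31795)  len=1.1059
  (v4,v0,v6) [+-+] → (0.2597, 0.2597, -1.31795)–(0, 0.2597, -1.38006)  len=0.2670
  (v5,v7,v3) [++-] → (0, 0.2597, 1.38006)–(0.2597, 0.2597, 1.31795)  len=0.2670
  (v6,v0,v8) [+-+] → (0, 0.2597, -1.38006)–(-0.2597, 0.2597, -1.31795)  len=0.2670
  (v7,v9,v3) [++-] → (-0.2597, 0.2597, 1.31795)–(0, 0.2597, 1.38006)  len=0.2670
  (v8,v0,v10) [+--] → (-0.2597, 0.2597, -1.31795)–(-1.21742, 0.2597, -0.765)  len=1.1059
  (v8,v10,v9) [+-+] → (-1.21742, 0.2597, -0.765)–(-1.21742, 0.2597, -0.340898)  len=0.4241
  (v9,v10,v11) [+--] → (-1.21742, 0.2597, -0.340898)–(-1.21742, 0.2597, 0.765)  len=1.1059
  (v9,v11,v3) [+--] → (-1.21742, 0.2597, 0.765)–(-0.2597, 0.2597, 1.31795)  len=1.1059

Chained into 1 loop(s):
  loop 1: 12 segments, perimeter = 8.5516
Total perimeter = 8.552


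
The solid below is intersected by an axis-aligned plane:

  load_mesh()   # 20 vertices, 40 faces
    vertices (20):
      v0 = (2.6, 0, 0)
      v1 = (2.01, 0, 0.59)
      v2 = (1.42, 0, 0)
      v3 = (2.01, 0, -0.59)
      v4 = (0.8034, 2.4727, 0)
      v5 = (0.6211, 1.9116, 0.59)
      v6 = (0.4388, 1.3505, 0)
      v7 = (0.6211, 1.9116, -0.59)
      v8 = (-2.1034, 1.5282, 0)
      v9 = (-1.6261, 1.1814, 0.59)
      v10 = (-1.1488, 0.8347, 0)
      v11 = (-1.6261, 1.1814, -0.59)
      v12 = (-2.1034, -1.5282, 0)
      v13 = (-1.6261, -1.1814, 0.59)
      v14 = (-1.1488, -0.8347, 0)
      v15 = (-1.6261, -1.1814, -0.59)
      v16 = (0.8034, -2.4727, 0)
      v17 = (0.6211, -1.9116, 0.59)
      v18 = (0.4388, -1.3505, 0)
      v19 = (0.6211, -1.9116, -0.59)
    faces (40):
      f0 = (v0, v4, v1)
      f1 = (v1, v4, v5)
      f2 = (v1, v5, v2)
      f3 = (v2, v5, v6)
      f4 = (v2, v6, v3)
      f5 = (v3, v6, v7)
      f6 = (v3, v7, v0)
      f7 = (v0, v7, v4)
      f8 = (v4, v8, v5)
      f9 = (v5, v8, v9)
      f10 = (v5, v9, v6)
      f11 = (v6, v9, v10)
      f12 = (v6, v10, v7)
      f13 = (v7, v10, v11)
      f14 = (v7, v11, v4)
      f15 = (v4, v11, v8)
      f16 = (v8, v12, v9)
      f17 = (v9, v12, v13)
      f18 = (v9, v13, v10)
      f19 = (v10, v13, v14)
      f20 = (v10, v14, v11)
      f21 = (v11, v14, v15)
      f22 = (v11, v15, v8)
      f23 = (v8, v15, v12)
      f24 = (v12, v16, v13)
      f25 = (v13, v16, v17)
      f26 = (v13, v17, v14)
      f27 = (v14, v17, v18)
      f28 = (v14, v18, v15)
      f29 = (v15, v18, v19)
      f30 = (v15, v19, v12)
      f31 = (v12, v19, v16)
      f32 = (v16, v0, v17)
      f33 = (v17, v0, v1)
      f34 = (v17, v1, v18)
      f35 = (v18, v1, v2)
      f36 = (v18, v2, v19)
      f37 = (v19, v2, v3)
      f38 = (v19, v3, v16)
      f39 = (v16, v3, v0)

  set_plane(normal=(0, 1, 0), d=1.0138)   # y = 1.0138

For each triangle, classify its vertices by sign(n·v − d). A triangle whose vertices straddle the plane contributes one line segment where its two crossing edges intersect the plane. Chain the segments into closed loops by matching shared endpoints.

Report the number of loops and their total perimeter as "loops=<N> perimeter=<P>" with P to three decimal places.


loops=2 perimeter=7.297

Straddling triangles (18 of 40):
  (v0,v4,v1) [-+-] → (1.8634, 1.0138, 0)–(1.5153, 1.0138, 0.348102)  len=0.4923
  (v1,v4,v5) [-++] → (1.5153, 1.0138, 0.348102)–(1.27341, 1.0138, 0.59)  len=0.3421
  (v1,v5,v2) [-+-] → (1.27341, 1.0138, 0.59)–(0.996311, 1.0138, 0.312901)  len=0.3919
  (v2,v5,v6) [-++] → (0.996311, 1.0138, 0.312901)–(0.683428, 1.0138, 0)  len=0.4425
  (v2,v6,v3) [-+-] → (0.683428, 1.0138, 0)–(0.830524, 1.0138, -0.147096)  len=0.2080
  (v3,v6,v7) [-++] → (0.830524, 1.0138, -0.147096)–(1.27341, 1.0138, -0.59)  len=0.6263
  (v3,v7,v0) [-+-] → (1.27341, 1.0138, -0.59)–(1.55051, 1.0138, -0.312901)  len=0.3919
  (v0,v7,v4) [-++] → (1.55051, 1.0138, -0.312901)–(1.8634, 1.0138, 0)  len=0.4425
  (v6,v9,v10) [++-] → (-1.39537, 1.0138, 0.304785)–(-0.597541, 1.0138, 0)  len=0.8541
  (v6,v10,v7) [+-+] → (-0.597541, 1.0138, 0)–(-0.854447, 1.0138, -0.0981233)  len=0.2750
  (v7,v10,v11) [+-+] → (-0.854447, 1.0138, -0.0981233)–(-1.39537, 1.0138, -0.304785)  len=0.5791
  (v8,v12,v9) [+-+] → (-2.1034, 1.0138, 0)–(-1.65562, 1.0138, 0.553506)  len=0.7120
  (v9,v12,v13) [+--] → (-1.65562, 1.0138, 0.553506)–(-1.6261, 1.0138, 0.59)  len=0.0469
  (v9,v13,v10) [+--] → (-1.6261, 1.0138, 0.59)–(-1.39537, 1.0138, 0.304785)  len=0.3669
  (v10,v14,v11) [--+] → (-1.58642, 1.0138, -0.540953)–(-1.39537, 1.0138, -0.304785)  len=0.3038
  (v11,v14,v15) [+--] → (-1.58642, 1.0138, -0.540953)–(-1.6261, 1.0138, -0.59)  len=0.0631
  (v11,v15,v8) [+-+] → (-1.6261, 1.0138, -0.59)–(-2.01279, 1.0138, -0.112008)  len=0.6148
  (v8,v15,v12) [+--] → (-2.01279, 1.0138, -0.112008)–(-2.1034, 1.0138, 0)  len=0.1441

Chained into 2 loop(s):
  loop 1: 8 segments, perimeter = 3.3375
  loop 2: 10 segments, perimeter = 3.9596
Total perimeter = 7.297


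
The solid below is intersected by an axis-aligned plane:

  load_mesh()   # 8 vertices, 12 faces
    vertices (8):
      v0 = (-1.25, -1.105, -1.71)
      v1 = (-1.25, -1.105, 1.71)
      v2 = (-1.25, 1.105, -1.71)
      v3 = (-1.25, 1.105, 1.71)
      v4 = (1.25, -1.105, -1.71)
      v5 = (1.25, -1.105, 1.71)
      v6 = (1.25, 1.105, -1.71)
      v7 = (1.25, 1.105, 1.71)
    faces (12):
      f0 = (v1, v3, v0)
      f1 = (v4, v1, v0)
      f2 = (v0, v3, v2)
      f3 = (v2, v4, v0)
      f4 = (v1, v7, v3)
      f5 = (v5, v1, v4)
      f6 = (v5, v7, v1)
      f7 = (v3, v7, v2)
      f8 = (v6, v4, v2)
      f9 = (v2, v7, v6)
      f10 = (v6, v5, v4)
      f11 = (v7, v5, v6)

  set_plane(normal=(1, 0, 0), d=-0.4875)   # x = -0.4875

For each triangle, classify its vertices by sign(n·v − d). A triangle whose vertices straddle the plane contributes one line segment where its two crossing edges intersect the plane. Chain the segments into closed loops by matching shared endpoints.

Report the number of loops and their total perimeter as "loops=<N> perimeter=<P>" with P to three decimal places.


Straddling triangles (8 of 12):
  (v4,v1,v0) [+--] → (-0.4875, -1.105, 0.6669)–(-0.4875, -1.105, -1.71)  len=2.3769
  (v2,v4,v0) [-+-] → (-0.4875, 0.43095, -1.71)–(-0.4875, -1.105, -1.71)  len=1.5360
  (v1,v7,v3) [-+-] → (-0.4875, -0.43095, 1.71)–(-0.4875, 1.105, 1.71)  len=1.5360
  (v5,v1,v4) [+-+] → (-0.4875, -1.105, 1.71)–(-0.4875, -1.105, 0.6669)  len=1.0431
  (v5,v7,v1) [++-] → (-0.4875, -0.43095, 1.71)–(-0.4875, -1.105, 1.71)  len=0.6740
  (v3,v7,v2) [-+-] → (-0.4875, 1.105, 1.71)–(-0.4875, 1.105, -0.6669)  len=2.3769
  (v6,v4,v2) [++-] → (-0.4875, 0.43095, -1.71)–(-0.4875, 1.105, -1.71)  len=0.6740
  (v2,v7,v6) [-++] → (-0.4875, 1.105, -0.6669)–(-0.4875, 1.105, -1.71)  len=1.0431

Chained into 1 loop(s):
  loop 1: 8 segments, perimeter = 11.2600
Total perimeter = 11.260

loops=1 perimeter=11.260


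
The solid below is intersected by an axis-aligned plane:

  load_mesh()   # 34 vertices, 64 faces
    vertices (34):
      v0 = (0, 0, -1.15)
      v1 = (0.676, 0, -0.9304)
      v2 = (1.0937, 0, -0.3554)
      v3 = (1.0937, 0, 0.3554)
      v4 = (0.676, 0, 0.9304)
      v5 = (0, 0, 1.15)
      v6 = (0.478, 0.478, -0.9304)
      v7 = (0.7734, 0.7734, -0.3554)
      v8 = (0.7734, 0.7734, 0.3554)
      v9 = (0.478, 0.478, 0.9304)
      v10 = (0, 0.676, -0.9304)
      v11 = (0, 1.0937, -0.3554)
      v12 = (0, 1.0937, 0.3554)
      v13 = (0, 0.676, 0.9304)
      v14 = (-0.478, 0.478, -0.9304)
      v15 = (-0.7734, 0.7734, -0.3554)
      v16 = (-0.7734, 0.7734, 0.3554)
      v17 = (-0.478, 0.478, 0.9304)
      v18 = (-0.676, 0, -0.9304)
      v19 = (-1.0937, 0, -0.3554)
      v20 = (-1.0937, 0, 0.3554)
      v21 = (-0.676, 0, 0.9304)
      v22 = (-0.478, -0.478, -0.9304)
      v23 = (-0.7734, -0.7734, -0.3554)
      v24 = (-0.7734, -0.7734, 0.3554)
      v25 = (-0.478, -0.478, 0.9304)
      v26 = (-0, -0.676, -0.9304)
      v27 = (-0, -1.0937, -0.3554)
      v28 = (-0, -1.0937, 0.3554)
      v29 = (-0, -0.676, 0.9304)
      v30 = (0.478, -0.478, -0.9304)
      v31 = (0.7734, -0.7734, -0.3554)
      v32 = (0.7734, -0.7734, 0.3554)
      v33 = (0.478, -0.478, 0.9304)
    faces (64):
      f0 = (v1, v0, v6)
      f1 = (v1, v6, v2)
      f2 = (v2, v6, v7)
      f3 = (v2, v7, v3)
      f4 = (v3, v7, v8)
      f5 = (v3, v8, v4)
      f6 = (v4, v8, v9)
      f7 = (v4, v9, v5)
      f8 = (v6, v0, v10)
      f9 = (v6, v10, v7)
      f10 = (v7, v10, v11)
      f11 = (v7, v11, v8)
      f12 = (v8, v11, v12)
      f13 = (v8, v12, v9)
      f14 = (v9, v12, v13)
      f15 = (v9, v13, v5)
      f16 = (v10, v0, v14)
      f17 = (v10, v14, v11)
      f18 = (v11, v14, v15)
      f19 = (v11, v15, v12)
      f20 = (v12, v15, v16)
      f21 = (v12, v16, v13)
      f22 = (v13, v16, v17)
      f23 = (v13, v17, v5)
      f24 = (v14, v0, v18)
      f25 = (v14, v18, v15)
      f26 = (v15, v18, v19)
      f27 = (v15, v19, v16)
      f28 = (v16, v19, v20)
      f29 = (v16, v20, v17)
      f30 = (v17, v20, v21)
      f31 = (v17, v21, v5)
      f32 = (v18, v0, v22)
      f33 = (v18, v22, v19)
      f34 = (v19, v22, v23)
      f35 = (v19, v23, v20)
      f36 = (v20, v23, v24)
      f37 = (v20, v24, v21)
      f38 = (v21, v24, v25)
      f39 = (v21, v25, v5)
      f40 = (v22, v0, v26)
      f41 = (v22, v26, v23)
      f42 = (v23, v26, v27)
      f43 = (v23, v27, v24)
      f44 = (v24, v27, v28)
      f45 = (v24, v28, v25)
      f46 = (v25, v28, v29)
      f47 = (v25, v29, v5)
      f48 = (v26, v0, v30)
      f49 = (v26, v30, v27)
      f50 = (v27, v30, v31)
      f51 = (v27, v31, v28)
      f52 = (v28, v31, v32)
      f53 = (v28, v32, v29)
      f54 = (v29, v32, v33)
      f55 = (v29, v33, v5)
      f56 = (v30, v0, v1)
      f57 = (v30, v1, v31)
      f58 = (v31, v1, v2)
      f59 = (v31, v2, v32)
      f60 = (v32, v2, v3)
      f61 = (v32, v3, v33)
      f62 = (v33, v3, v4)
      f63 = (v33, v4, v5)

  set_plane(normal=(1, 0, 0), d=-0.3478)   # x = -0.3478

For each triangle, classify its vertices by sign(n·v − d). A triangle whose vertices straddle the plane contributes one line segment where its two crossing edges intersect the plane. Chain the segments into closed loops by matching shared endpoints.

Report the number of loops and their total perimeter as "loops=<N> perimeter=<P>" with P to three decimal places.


Straddling triangles (20 of 64):
  (v10,v0,v14) [++-] → (-0.3478, 0.3478, -0.990216)–(-0.3478, 0.531932, -0.9304)  len=0.1936
  (v10,v14,v11) [+-+] → (-0.3478, 0.531932, -0.9304)–(-0.3478, 0.645707, -0.773779)  len=0.1936
  (v11,v14,v15) [+--] → (-0.3478, 0.645707, -0.773779)–(-0.3478, 0.94966, -0.3554)  len=0.5171
  (v11,v15,v12) [+-+] → (-0.3478, 0.94966, -0.3554)–(-0.3478, 0.94966, 0.0357514)  len=0.3912
  (v12,v15,v16) [+--] → (-0.3478, 0.94966, 0.0357514)–(-0.3478, 0.94966, 0.3554)  len=0.3196
  (v12,v16,v13) [+-+] → (-0.3478, 0.94966, 0.3554)–(-0.3478, 0.719801, 0.671821)  len=0.3911
  (v13,v16,v17) [+--] → (-0.3478, 0.719801, 0.671821)–(-0.3478, 0.531932, 0.9304)  len=0.3196
  (v13,v17,v5) [+-+] → (-0.3478, 0.531932, 0.9304)–(-0.3478, 0.3478, 0.990216)  len=0.1936
  (v14,v0,v18) [-+-] → (-0.3478, 0.3478, -0.990216)–(-0.3478, 0, -1.03702)  len=0.3509
  (v17,v21,v5) [--+] → (-0.3478, 0, 1.03702)–(-0.3478, 0.3478, 0.990216)  len=0.3509
  (v18,v0,v22) [-+-] → (-0.3478, 0, -1.03702)–(-0.3478, -0.3478, -0.990216)  len=0.3509
  (v21,v25,v5) [--+] → (-0.3478, -0.3478, 0.990216)–(-0.3478, 0, 1.03702)  len=0.3509
  (v22,v0,v26) [-++] → (-0.3478, -0.3478, -0.990216)–(-0.3478, -0.531932, -0.9304)  len=0.1936
  (v22,v26,v23) [-+-] → (-0.3478, -0.531932, -0.9304)–(-0.3478, -0.719801, -0.671821)  len=0.3196
  (v23,v26,v27) [-++] → (-0.3478, -0.719801, -0.671821)–(-0.3478, -0.94966, -0.3554)  len=0.3911
  (v23,v27,v24) [-+-] → (-0.3478, -0.94966, -0.3554)–(-0.3478, -0.94966, -0.0357514)  len=0.3196
  (v24,v27,v28) [-++] → (-0.3478, -0.94966, -0.0357514)–(-0.3478, -0.94966, 0.3554)  len=0.3912
  (v24,v28,v25) [-+-] → (-0.3478, -0.94966, 0.3554)–(-0.3478, -0.645707, 0.773779)  len=0.5171
  (v25,v28,v29) [-++] → (-0.3478, -0.645707, 0.773779)–(-0.3478, -0.531932, 0.9304)  len=0.1936
  (v25,v29,v5) [-++] → (-0.3478, -0.531932, 0.9304)–(-0.3478, -0.3478, 0.990216)  len=0.1936

Chained into 1 loop(s):
  loop 1: 20 segments, perimeter = 6.4426
Total perimeter = 6.443

loops=1 perimeter=6.443


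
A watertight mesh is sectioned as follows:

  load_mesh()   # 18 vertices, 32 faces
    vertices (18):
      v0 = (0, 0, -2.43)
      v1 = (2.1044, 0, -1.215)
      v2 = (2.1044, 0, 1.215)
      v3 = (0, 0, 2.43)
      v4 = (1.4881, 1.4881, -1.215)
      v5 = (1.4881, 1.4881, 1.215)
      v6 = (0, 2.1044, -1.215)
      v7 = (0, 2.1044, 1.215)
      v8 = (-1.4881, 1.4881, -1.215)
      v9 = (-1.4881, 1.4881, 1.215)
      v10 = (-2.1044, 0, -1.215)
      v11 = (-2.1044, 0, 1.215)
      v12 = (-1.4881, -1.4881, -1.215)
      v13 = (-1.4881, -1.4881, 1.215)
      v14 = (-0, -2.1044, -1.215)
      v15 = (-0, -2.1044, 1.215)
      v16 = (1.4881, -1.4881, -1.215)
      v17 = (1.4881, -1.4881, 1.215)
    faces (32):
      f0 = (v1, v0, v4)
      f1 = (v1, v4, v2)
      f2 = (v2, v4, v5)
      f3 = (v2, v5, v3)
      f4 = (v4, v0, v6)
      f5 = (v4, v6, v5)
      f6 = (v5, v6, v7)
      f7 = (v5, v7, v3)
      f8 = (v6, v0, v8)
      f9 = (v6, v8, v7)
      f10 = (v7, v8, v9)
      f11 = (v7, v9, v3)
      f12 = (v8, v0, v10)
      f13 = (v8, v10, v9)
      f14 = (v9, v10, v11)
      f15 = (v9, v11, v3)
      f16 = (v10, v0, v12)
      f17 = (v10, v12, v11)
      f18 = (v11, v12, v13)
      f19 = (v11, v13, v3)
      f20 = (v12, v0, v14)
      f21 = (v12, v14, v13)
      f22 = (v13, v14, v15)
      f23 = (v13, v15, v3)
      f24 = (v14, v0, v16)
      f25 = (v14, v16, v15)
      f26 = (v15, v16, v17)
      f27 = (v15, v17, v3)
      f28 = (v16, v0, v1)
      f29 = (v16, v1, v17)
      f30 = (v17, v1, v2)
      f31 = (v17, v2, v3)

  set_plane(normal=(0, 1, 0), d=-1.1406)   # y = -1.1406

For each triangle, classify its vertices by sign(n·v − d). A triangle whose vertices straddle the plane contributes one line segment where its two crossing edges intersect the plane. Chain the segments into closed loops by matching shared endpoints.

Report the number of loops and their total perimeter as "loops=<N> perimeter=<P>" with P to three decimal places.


loops=1 perimeter=11.821

Straddling triangles (12 of 32):
  (v10,v0,v12) [++-] → (-1.1406, -1.1406, -1.49873)–(-1.63202, -1.1406, -1.215)  len=0.5674
  (v10,v12,v11) [+-+] → (-1.63202, -1.1406, -1.215)–(-1.63202, -1.1406, -0.647548)  len=0.5675
  (v11,v12,v13) [+--] → (-1.63202, -1.1406, -0.647548)–(-1.63202, -1.1406, 1.215)  len=1.8625
  (v11,v13,v3) [+-+] → (-1.63202, -1.1406, 1.215)–(-1.1406, -1.1406, 1.49873)  len=0.5674
  (v12,v0,v14) [-+-] → (-1.1406, -1.1406, -1.49873)–(0, -1.1406, -1.77146)  len=1.1728
  (v13,v15,v3) [--+] → (0, -1.1406, 1.77146)–(-1.1406, -1.1406, 1.49873)  len=1.1728
  (v14,v0,v16) [-+-] → (0, -1.1406, -1.77146)–(1.1406, -1.1406, -1.49873)  len=1.1728
  (v15,v17,v3) [--+] → (1.1406, -1.1406, 1.49873)–(0, -1.1406, 1.77146)  len=1.1728
  (v16,v0,v1) [-++] → (1.1406, -1.1406, -1.49873)–(1.63202, -1.1406, -1.215)  len=0.5674
  (v16,v1,v17) [-+-] → (1.63202, -1.1406, -1.215)–(1.63202, -1.1406, 0.647548)  len=1.8625
  (v17,v1,v2) [-++] → (1.63202, -1.1406, 0.647548)–(1.63202, -1.1406, 1.215)  len=0.5675
  (v17,v2,v3) [-++] → (1.63202, -1.1406, 1.215)–(1.1406, -1.1406, 1.49873)  len=0.5674

Chained into 1 loop(s):
  loop 1: 12 segments, perimeter = 11.8208
Total perimeter = 11.821


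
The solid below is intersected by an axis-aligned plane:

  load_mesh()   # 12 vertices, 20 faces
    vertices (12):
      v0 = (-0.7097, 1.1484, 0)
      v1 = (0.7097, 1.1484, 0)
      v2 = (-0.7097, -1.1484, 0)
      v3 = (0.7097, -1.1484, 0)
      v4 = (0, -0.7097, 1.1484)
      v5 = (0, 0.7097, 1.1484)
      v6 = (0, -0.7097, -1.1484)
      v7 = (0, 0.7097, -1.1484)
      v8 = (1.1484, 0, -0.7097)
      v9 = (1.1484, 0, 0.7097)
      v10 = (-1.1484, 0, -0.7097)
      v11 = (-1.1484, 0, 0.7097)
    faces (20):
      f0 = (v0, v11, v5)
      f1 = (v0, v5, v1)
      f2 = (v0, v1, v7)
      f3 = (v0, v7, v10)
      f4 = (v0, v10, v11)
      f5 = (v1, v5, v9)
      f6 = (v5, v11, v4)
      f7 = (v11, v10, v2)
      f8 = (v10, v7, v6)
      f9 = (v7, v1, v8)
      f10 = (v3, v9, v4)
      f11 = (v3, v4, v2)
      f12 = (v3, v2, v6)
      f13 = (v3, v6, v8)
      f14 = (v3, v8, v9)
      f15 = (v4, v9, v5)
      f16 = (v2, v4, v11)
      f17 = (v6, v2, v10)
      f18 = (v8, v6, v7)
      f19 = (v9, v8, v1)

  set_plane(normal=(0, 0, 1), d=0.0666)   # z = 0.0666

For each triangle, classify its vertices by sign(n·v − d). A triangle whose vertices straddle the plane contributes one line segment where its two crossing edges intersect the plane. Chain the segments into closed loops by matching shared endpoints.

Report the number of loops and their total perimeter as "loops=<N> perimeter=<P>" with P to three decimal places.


loops=1 perimeter=7.596

Straddling triangles (10 of 20):
  (v0,v11,v5) [-++] → (-0.750869, 1.04063, 0.0666)–(-0.668542, 1.12296, 0.0666)  len=0.1164
  (v0,v5,v1) [-+-] → (-0.668542, 1.12296, 0.0666)–(0.668542, 1.12296, 0.0666)  len=1.3371
  (v0,v10,v11) [--+] → (-1.1484, 0, 0.0666)–(-0.750869, 1.04063, 0.0666)  len=1.1140
  (v1,v5,v9) [-++] → (0.668542, 1.12296, 0.0666)–(0.750869, 1.04063, 0.0666)  len=0.1164
  (v11,v10,v2) [+--] → (-1.1484, 0, 0.0666)–(-0.750869, -1.04063, 0.0666)  len=1.1140
  (v3,v9,v4) [-++] → (0.750869, -1.04063, 0.0666)–(0.668542, -1.12296, 0.0666)  len=0.1164
  (v3,v4,v2) [-+-] → (0.668542, -1.12296, 0.0666)–(-0.668542, -1.12296, 0.0666)  len=1.3371
  (v3,v8,v9) [--+] → (1.1484, 0, 0.0666)–(0.750869, -1.04063, 0.0666)  len=1.1140
  (v2,v4,v11) [-++] → (-0.668542, -1.12296, 0.0666)–(-0.750869, -1.04063, 0.0666)  len=0.1164
  (v9,v8,v1) [+--] → (1.1484, 0, 0.0666)–(0.750869, 1.04063, 0.0666)  len=1.1140

Chained into 1 loop(s):
  loop 1: 10 segments, perimeter = 7.5958
Total perimeter = 7.596


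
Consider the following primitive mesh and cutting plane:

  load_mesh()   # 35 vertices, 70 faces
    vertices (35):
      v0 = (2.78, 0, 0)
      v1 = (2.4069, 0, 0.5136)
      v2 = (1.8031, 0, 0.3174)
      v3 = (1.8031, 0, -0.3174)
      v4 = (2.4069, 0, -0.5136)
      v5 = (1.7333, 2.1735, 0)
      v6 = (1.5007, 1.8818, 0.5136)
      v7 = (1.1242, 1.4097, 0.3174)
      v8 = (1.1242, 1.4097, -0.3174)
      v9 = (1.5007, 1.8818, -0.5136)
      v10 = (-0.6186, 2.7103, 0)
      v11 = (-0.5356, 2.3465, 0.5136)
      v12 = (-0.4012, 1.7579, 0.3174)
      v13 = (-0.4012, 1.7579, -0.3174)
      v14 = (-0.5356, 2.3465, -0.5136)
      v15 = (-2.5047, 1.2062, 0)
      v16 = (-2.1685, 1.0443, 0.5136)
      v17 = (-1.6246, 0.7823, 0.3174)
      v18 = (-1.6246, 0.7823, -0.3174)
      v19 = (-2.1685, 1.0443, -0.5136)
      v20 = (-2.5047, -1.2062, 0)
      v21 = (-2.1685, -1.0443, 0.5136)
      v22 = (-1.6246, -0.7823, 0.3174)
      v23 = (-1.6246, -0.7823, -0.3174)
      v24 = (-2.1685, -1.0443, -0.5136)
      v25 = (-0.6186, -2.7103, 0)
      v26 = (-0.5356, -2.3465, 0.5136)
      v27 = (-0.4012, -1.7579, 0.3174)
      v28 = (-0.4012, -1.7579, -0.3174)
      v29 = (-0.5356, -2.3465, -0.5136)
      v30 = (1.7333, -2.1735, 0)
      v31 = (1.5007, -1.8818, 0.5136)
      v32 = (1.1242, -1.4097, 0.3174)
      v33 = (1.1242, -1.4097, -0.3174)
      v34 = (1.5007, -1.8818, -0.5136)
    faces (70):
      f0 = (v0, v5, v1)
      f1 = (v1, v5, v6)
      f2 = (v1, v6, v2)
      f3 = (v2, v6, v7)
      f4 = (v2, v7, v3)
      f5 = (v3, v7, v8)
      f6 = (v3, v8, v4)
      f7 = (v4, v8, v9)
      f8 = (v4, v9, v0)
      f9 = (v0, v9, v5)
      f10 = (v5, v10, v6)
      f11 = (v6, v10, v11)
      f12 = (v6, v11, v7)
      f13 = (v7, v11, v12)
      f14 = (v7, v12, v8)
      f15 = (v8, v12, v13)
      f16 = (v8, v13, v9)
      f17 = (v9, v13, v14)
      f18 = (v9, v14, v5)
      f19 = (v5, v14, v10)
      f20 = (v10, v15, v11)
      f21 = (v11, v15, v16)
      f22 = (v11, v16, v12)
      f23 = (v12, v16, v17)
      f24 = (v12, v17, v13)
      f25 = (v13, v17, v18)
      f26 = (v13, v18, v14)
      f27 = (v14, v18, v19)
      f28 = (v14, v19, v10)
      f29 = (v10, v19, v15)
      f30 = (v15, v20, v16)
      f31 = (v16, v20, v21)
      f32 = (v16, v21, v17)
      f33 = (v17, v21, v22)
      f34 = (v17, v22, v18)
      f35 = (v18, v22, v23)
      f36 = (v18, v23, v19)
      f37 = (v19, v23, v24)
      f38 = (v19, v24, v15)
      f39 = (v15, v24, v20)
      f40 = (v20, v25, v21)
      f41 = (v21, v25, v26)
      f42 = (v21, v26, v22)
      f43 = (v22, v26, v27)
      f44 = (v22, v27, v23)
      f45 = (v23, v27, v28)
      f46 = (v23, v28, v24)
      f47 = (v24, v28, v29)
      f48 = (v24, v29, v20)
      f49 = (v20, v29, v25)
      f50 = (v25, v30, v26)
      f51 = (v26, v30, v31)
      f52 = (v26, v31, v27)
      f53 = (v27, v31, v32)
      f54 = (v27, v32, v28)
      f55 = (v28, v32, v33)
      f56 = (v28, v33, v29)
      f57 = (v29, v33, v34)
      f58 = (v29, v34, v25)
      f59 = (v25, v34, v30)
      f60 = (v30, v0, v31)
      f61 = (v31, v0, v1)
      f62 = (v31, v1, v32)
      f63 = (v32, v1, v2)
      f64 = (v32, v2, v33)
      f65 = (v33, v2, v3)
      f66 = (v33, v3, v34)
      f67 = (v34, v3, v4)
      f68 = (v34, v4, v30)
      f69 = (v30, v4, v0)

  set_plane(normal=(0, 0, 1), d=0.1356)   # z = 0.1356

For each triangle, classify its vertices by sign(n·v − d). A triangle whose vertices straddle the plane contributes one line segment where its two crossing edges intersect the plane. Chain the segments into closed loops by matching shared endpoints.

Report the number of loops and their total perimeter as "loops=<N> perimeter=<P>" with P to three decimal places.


loops=2 perimeter=27.241

Straddling triangles (28 of 70):
  (v0,v5,v1) [--+] → (1.91114, 1.59966, 0.1356)–(2.68149, 0, 0.1356)  len=1.7755
  (v1,v5,v6) [+-+] → (1.91114, 1.59966, 0.1356)–(1.67189, 2.09649, 0.1356)  len=0.5514
  (v2,v7,v3) [++-] → (1.31863, 1.00598, 0.1356)–(1.8031, 0, 0.1356)  len=1.1166
  (v3,v7,v8) [-+-] → (1.31863, 1.00598, 0.1356)–(1.1242, 1.4097, 0.1356)  len=0.4481
  (v5,v10,v6) [--+] → (-0.0590652, 2.49156, 0.1356)–(1.67189, 2.09649, 0.1356)  len=1.7755
  (v6,v10,v11) [+-+] → (-0.0590652, 2.49156, 0.1356)–(-0.596686, 2.61425, 0.1356)  len=0.5514
  (v7,v12,v8) [++-] → (0.0356584, 1.65818, 0.1356)–(1.1242, 1.4097, 0.1356)  len=1.1165
  (v8,v12,v13) [-+-] → (0.0356584, 1.65818, 0.1356)–(-0.4012, 1.7579, 0.1356)  len=0.4481
  (v10,v15,v11) [--+] → (-1.98482, 1.50726, 0.1356)–(-0.596686, 2.61425, 0.1356)  len=1.7755
  (v11,v15,v16) [+-+] → (-1.98482, 1.50726, 0.1356)–(-2.41594, 1.16346, 0.1356)  len=0.5514
  (v12,v17,v13) [++-] → (-1.27423, 1.0617, 0.1356)–(-0.4012, 1.7579, 0.1356)  len=1.1166
  (v13,v17,v18) [-+-] → (-1.27423, 1.0617, 0.1356)–(-1.6246, 0.7823, 0.1356)  len=0.4481
  (v15,v20,v16) [--+] → (-2.41594, -0.612026, 0.1356)–(-2.41594, 1.16346, 0.1356)  len=1.7755
  (v16,v20,v21) [+-+] → (-2.41594, -0.612026, 0.1356)–(-2.41594, -1.16346, 0.1356)  len=0.5514
  (v17,v22,v18) [++-] → (-1.6246, -0.334215, 0.1356)–(-1.6246, 0.7823, 0.1356)  len=1.1165
  (v18,v22,v23) [-+-] → (-1.6246, -0.334215, 0.1356)–(-1.6246, -0.7823, 0.1356)  len=0.4481
  (v20,v25,v21) [--+] → (-1.0278, -2.27044, 0.1356)–(-2.41594, -1.16346, 0.1356)  len=1.7755
  (v21,v25,v26) [+-+] → (-1.0278, -2.27044, 0.1356)–(-0.596686, -2.61425, 0.1356)  len=0.5514
  (v22,v27,v23) [++-] → (-0.751569, -1.4785, 0.1356)–(-1.6246, -0.7823, 0.1356)  len=1.1166
  (v23,v27,v28) [-+-] → (-0.751569, -1.4785, 0.1356)–(-0.4012, -1.7579, 0.1356)  len=0.4481
  (v25,v30,v26) [--+] → (1.13427, -2.21918, 0.1356)–(-0.596686, -2.61425, 0.1356)  len=1.7755
  (v26,v30,v31) [+-+] → (1.13427, -2.21918, 0.1356)–(1.67189, -2.09649, 0.1356)  len=0.5514
  (v27,v32,v28) [++-] → (0.687342, -1.50942, 0.1356)–(-0.4012, -1.7579, 0.1356)  len=1.1165
  (v28,v32,v33) [-+-] → (0.687342, -1.50942, 0.1356)–(1.1242, -1.4097, 0.1356)  len=0.4481
  (v30,v0,v31) [--+] → (2.44224, -0.49683, 0.1356)–(1.67189, -2.09649, 0.1356)  len=1.7755
  (v31,v0,v1) [+-+] → (2.44224, -0.49683, 0.1356)–(2.68149, 0, 0.1356)  len=0.5514
  (v32,v2,v33) [++-] → (1.60867, -0.403723, 0.1356)–(1.1242, -1.4097, 0.1356)  len=1.1166
  (v33,v2,v3) [-+-] → (1.60867, -0.403723, 0.1356)–(1.8031, 0, 0.1356)  len=0.4481

Chained into 2 loop(s):
  loop 1: 14 segments, perimeter = 16.2884
  loop 2: 14 segments, perimeter = 10.9527
Total perimeter = 27.241


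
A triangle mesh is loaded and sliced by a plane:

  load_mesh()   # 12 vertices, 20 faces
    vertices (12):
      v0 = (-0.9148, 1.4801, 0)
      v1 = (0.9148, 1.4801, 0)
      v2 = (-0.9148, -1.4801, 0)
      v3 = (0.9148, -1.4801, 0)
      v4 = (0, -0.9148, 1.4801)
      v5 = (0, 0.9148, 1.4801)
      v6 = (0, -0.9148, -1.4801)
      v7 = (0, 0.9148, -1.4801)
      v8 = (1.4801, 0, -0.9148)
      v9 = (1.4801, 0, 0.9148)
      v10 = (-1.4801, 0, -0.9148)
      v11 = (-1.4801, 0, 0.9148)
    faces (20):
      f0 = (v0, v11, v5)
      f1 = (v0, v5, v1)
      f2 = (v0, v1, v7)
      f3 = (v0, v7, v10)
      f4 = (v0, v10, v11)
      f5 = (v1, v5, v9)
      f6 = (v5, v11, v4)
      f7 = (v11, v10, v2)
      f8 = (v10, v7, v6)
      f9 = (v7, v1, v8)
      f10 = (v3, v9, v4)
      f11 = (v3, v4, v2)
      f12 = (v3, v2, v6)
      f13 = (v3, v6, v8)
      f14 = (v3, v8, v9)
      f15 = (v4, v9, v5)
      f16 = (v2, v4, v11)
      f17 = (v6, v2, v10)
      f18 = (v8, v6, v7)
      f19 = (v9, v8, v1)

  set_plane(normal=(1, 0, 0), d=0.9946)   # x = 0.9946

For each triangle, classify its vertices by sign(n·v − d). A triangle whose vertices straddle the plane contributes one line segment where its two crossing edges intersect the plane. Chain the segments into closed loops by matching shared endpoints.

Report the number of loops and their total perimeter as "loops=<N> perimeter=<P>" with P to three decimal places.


Straddling triangles (8 of 20):
  (v1,v5,v9) [--+] → (0.9946, 0.300071, 1.10023)–(0.9946, 1.27116, 0.129137)  len=1.3733
  (v7,v1,v8) [--+] → (0.9946, 1.27116, -0.129137)–(0.9946, 0.300071, -1.10023)  len=1.3733
  (v3,v9,v4) [-+-] → (0.9946, -1.27116, 0.129137)–(0.9946, -0.300071, 1.10023)  len=1.3733
  (v3,v6,v8) [--+] → (0.9946, -0.300071, -1.10023)–(0.9946, -1.27116, -0.129137)  len=1.3733
  (v3,v8,v9) [-++] → (0.9946, -1.27116, -0.129137)–(0.9946, -1.27116, 0.129137)  len=0.2583
  (v4,v9,v5) [-+-] → (0.9946, -0.300071, 1.10023)–(0.9946, 0.300071, 1.10023)  len=0.6001
  (v8,v6,v7) [+--] → (0.9946, -0.300071, -1.10023)–(0.9946, 0.300071, -1.10023)  len=0.6001
  (v9,v8,v1) [++-] → (0.9946, 1.27116, -0.129137)–(0.9946, 1.27116, 0.129137)  len=0.2583

Chained into 1 loop(s):
  loop 1: 8 segments, perimeter = 7.2102
Total perimeter = 7.210

loops=1 perimeter=7.210


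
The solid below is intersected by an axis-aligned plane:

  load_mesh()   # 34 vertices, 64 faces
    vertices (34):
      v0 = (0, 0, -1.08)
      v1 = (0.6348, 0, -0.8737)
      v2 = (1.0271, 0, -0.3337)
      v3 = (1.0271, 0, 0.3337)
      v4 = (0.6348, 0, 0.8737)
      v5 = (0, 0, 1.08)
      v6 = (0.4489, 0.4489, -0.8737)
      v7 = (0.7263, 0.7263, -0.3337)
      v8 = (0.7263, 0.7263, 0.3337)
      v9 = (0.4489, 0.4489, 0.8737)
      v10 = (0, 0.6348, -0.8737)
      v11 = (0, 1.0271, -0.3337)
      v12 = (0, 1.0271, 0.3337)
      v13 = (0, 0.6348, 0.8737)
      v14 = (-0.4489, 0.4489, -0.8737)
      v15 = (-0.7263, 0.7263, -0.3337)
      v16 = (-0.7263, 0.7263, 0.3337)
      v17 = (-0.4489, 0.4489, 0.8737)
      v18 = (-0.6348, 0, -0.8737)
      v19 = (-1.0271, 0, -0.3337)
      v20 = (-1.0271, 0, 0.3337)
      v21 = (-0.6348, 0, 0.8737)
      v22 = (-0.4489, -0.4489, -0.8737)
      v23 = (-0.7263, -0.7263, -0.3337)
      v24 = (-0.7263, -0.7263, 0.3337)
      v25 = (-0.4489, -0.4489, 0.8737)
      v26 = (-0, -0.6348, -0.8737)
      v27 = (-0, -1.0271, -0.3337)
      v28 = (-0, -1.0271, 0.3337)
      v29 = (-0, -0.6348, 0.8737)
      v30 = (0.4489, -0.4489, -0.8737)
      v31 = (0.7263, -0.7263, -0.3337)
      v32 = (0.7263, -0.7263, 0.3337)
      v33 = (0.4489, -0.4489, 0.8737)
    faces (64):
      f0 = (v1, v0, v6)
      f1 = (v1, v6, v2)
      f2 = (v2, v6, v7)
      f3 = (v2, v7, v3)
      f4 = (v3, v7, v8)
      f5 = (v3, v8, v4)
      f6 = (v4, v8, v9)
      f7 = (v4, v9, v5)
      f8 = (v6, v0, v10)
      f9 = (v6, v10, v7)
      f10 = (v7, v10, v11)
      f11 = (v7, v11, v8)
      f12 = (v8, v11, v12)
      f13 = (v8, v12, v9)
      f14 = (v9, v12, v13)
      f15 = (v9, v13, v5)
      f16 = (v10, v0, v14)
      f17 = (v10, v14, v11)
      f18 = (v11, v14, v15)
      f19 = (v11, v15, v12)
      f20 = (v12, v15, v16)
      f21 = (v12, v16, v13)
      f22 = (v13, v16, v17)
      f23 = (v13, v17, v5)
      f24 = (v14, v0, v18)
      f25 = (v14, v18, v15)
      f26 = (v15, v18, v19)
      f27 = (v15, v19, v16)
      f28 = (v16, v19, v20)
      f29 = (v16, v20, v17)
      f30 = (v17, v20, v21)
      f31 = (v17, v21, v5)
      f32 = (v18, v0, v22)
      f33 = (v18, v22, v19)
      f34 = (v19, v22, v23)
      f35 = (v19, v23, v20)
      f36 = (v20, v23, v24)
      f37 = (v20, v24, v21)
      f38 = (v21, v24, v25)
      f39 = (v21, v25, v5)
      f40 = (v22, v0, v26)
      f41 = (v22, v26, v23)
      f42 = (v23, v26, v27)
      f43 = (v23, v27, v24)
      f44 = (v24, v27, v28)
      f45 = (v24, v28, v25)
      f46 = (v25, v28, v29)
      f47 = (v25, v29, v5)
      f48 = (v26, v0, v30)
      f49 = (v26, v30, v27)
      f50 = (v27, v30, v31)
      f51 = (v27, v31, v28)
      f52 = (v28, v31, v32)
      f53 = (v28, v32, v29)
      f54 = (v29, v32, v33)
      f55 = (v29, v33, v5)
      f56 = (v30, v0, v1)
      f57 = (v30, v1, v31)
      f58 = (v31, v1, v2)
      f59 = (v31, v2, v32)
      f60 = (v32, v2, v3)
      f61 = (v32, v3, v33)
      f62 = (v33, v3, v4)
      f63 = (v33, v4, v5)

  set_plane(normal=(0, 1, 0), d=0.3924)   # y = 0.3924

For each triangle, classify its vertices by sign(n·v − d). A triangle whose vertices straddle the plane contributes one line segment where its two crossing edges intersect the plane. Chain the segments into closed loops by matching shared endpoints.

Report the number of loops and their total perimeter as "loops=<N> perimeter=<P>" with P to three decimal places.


Straddling triangles (20 of 64):
  (v1,v0,v6) [--+] → (0.3924, 0.3924, -0.899666)–(0.472298, 0.3924, -0.8737)  len=0.0840
  (v1,v6,v2) [-+-] → (0.472298, 0.3924, -0.8737)–(0.521674, 0.3924, -0.805734)  len=0.0840
  (v2,v6,v7) [-++] → (0.521674, 0.3924, -0.805734)–(0.864586, 0.3924, -0.3337)  len=0.5834
  (v2,v7,v3) [-+-] → (0.864586, 0.3924, -0.3337)–(0.864586, 0.3924, -0.0268779)  len=0.3068
  (v3,v7,v8) [-++] → (0.864586, 0.3924, -0.0268779)–(0.864586, 0.3924, 0.3337)  len=0.3606
  (v3,v8,v4) [-+-] → (0.864586, 0.3924, 0.3337)–(0.684235, 0.3924, 0.581953)  len=0.3068
  (v4,v8,v9) [-++] → (0.684235, 0.3924, 0.581953)–(0.472298, 0.3924, 0.8737)  len=0.3606
  (v4,v9,v5) [-+-] → (0.472298, 0.3924, 0.8737)–(0.3924, 0.3924, 0.899666)  len=0.0840
  (v6,v0,v10) [+-+] → (0.3924, 0.3924, -0.899666)–(0, 0.3924, -0.952476)  len=0.3959
  (v9,v13,v5) [++-] → (0, 0.3924, 0.952476)–(0.3924, 0.3924, 0.899666)  len=0.3959
  (v10,v0,v14) [+-+] → (0, 0.3924, -0.952476)–(-0.3924, 0.3924, -0.899666)  len=0.3959
  (v13,v17,v5) [++-] → (-0.3924, 0.3924, 0.899666)–(0, 0.3924, 0.952476)  len=0.3959
  (v14,v0,v18) [+--] → (-0.3924, 0.3924, -0.899666)–(-0.472298, 0.3924, -0.8737)  len=0.0840
  (v14,v18,v15) [+-+] → (-0.472298, 0.3924, -0.8737)–(-0.684235, 0.3924, -0.581953)  len=0.3606
  (v15,v18,v19) [+--] → (-0.684235, 0.3924, -0.581953)–(-0.864586, 0.3924, -0.3337)  len=0.3068
  (v15,v19,v16) [+-+] → (-0.864586, 0.3924, -0.3337)–(-0.864586, 0.3924, 0.0268779)  len=0.3606
  (v16,v19,v20) [+--] → (-0.864586, 0.3924, 0.0268779)–(-0.864586, 0.3924, 0.3337)  len=0.3068
  (v16,v20,v17) [+-+] → (-0.864586, 0.3924, 0.3337)–(-0.521674, 0.3924, 0.805734)  len=0.5834
  (v17,v20,v21) [+--] → (-0.521674, 0.3924, 0.805734)–(-0.472298, 0.3924, 0.8737)  len=0.0840
  (v17,v21,v5) [+--] → (-0.472298, 0.3924, 0.8737)–(-0.3924, 0.3924, 0.899666)  len=0.0840

Chained into 1 loop(s):
  loop 1: 20 segments, perimeter = 5.9244
Total perimeter = 5.924

loops=1 perimeter=5.924
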